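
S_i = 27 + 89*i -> [27, 116, 205, 294, 383]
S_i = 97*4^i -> [97, 388, 1552, 6208, 24832]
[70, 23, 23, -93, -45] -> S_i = Random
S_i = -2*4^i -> [-2, -8, -32, -128, -512]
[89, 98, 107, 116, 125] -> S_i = 89 + 9*i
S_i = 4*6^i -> [4, 24, 144, 864, 5184]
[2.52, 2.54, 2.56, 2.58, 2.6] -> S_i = 2.52 + 0.02*i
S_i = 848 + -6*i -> [848, 842, 836, 830, 824]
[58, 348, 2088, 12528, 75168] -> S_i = 58*6^i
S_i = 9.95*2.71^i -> [9.95, 26.96, 73.07, 198.03, 536.66]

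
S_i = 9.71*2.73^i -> [9.71, 26.51, 72.37, 197.56, 539.35]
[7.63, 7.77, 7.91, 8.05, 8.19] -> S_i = 7.63 + 0.14*i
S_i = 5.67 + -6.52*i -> [5.67, -0.85, -7.37, -13.89, -20.41]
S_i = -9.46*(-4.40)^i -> [-9.46, 41.62, -183.15, 805.84, -3545.7]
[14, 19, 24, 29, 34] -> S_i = 14 + 5*i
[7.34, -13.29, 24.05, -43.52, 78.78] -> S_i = 7.34*(-1.81)^i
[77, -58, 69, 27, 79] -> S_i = Random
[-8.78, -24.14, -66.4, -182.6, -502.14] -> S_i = -8.78*2.75^i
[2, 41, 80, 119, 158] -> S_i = 2 + 39*i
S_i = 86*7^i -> [86, 602, 4214, 29498, 206486]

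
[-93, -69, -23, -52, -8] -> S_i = Random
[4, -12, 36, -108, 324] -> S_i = 4*-3^i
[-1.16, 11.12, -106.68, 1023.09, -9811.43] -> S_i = -1.16*(-9.59)^i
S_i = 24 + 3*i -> [24, 27, 30, 33, 36]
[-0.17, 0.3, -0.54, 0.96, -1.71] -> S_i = -0.17*(-1.78)^i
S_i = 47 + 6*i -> [47, 53, 59, 65, 71]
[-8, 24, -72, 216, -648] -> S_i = -8*-3^i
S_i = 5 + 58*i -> [5, 63, 121, 179, 237]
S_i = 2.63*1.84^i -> [2.63, 4.84, 8.9, 16.38, 30.15]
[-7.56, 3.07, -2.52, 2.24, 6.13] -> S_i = Random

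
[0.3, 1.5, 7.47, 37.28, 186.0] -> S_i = 0.30*4.99^i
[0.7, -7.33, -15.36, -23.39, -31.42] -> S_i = 0.70 + -8.03*i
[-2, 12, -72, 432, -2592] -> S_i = -2*-6^i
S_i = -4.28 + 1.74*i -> [-4.28, -2.54, -0.8, 0.94, 2.68]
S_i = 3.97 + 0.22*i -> [3.97, 4.19, 4.41, 4.63, 4.85]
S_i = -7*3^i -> [-7, -21, -63, -189, -567]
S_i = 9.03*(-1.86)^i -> [9.03, -16.8, 31.24, -58.11, 108.08]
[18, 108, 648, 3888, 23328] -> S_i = 18*6^i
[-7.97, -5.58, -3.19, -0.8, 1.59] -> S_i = -7.97 + 2.39*i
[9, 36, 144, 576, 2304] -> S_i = 9*4^i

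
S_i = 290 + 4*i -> [290, 294, 298, 302, 306]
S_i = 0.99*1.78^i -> [0.99, 1.76, 3.14, 5.58, 9.94]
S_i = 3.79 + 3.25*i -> [3.79, 7.04, 10.29, 13.54, 16.79]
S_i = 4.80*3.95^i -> [4.8, 18.96, 74.89, 295.82, 1168.5]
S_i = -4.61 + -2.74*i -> [-4.61, -7.35, -10.09, -12.83, -15.57]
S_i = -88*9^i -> [-88, -792, -7128, -64152, -577368]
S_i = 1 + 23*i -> [1, 24, 47, 70, 93]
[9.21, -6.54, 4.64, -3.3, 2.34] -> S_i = 9.21*(-0.71)^i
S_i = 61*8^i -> [61, 488, 3904, 31232, 249856]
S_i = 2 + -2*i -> [2, 0, -2, -4, -6]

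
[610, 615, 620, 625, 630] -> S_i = 610 + 5*i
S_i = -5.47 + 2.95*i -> [-5.47, -2.52, 0.43, 3.38, 6.33]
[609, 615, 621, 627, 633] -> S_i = 609 + 6*i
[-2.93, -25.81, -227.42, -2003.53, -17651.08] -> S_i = -2.93*8.81^i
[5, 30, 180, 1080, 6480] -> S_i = 5*6^i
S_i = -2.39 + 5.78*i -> [-2.39, 3.39, 9.17, 14.95, 20.73]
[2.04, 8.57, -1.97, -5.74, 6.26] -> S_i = Random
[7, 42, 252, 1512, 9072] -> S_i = 7*6^i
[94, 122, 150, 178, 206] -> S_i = 94 + 28*i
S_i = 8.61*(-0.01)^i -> [8.61, -0.09, 0.0, -0.0, 0.0]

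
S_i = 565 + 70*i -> [565, 635, 705, 775, 845]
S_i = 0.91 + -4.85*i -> [0.91, -3.94, -8.79, -13.64, -18.49]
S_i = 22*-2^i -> [22, -44, 88, -176, 352]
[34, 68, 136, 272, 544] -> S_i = 34*2^i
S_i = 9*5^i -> [9, 45, 225, 1125, 5625]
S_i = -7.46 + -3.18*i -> [-7.46, -10.64, -13.82, -17.0, -20.18]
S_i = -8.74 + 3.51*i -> [-8.74, -5.23, -1.72, 1.79, 5.3]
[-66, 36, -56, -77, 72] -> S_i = Random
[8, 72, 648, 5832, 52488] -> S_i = 8*9^i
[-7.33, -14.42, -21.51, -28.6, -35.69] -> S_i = -7.33 + -7.09*i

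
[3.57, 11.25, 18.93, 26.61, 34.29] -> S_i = 3.57 + 7.68*i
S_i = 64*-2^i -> [64, -128, 256, -512, 1024]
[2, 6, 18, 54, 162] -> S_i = 2*3^i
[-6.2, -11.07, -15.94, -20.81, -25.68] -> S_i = -6.20 + -4.87*i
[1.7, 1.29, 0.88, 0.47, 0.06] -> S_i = 1.70 + -0.41*i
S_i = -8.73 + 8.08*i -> [-8.73, -0.65, 7.43, 15.51, 23.59]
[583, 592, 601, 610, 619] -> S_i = 583 + 9*i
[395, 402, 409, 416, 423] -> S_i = 395 + 7*i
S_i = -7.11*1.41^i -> [-7.11, -10.03, -14.14, -19.93, -28.1]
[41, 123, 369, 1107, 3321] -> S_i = 41*3^i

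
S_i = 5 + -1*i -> [5, 4, 3, 2, 1]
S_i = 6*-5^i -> [6, -30, 150, -750, 3750]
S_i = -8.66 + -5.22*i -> [-8.66, -13.88, -19.1, -24.32, -29.54]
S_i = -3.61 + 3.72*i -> [-3.61, 0.11, 3.83, 7.55, 11.27]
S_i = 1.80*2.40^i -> [1.8, 4.32, 10.37, 24.88, 59.72]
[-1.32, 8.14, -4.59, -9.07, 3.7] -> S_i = Random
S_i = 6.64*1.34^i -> [6.64, 8.9, 11.92, 15.98, 21.41]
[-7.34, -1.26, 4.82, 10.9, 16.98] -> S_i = -7.34 + 6.08*i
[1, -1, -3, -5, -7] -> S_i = 1 + -2*i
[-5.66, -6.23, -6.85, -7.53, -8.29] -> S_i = -5.66*1.10^i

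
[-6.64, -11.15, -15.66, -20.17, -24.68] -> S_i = -6.64 + -4.51*i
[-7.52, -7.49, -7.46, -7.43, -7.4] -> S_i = -7.52 + 0.03*i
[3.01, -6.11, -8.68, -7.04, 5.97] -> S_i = Random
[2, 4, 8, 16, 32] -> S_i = 2*2^i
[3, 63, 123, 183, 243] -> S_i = 3 + 60*i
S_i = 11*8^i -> [11, 88, 704, 5632, 45056]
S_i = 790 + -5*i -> [790, 785, 780, 775, 770]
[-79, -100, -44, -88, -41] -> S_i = Random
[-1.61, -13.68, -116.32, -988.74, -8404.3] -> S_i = -1.61*8.50^i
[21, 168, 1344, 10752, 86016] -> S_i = 21*8^i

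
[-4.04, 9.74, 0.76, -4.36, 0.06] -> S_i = Random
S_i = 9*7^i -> [9, 63, 441, 3087, 21609]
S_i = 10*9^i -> [10, 90, 810, 7290, 65610]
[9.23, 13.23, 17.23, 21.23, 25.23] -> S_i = 9.23 + 4.00*i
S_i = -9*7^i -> [-9, -63, -441, -3087, -21609]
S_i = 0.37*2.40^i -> [0.37, 0.89, 2.13, 5.11, 12.28]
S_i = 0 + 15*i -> [0, 15, 30, 45, 60]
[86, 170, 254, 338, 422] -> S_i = 86 + 84*i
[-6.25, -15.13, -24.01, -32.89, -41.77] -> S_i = -6.25 + -8.88*i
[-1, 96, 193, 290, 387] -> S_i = -1 + 97*i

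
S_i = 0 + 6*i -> [0, 6, 12, 18, 24]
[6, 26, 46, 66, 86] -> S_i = 6 + 20*i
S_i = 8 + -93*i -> [8, -85, -178, -271, -364]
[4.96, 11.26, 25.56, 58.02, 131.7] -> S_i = 4.96*2.27^i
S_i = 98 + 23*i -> [98, 121, 144, 167, 190]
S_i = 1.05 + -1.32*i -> [1.05, -0.27, -1.59, -2.91, -4.23]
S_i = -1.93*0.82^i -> [-1.93, -1.58, -1.3, -1.06, -0.87]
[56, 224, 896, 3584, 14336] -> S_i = 56*4^i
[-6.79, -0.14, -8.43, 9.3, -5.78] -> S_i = Random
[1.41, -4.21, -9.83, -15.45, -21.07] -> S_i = 1.41 + -5.62*i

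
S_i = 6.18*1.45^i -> [6.18, 8.96, 12.99, 18.84, 27.32]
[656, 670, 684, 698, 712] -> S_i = 656 + 14*i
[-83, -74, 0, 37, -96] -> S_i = Random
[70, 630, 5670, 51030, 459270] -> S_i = 70*9^i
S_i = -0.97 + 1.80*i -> [-0.97, 0.83, 2.63, 4.43, 6.23]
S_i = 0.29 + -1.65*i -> [0.29, -1.36, -3.01, -4.66, -6.31]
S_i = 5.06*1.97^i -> [5.06, 9.97, 19.64, 38.69, 76.21]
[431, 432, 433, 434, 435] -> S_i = 431 + 1*i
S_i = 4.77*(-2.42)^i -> [4.77, -11.54, 27.94, -67.6, 163.6]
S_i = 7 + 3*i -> [7, 10, 13, 16, 19]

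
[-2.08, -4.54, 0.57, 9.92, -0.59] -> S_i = Random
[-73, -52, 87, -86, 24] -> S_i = Random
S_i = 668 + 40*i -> [668, 708, 748, 788, 828]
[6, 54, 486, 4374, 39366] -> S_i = 6*9^i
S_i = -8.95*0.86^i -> [-8.95, -7.7, -6.62, -5.69, -4.9]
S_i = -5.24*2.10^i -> [-5.24, -11.0, -23.11, -48.53, -101.91]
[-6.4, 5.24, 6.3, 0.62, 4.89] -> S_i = Random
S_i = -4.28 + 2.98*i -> [-4.28, -1.3, 1.68, 4.66, 7.64]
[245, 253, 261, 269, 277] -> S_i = 245 + 8*i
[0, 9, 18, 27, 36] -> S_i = 0 + 9*i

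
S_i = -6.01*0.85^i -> [-6.01, -5.11, -4.34, -3.69, -3.14]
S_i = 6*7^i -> [6, 42, 294, 2058, 14406]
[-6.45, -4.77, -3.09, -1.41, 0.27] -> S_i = -6.45 + 1.68*i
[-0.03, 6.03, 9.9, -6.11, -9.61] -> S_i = Random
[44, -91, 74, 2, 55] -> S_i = Random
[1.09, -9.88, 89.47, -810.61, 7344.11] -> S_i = 1.09*(-9.06)^i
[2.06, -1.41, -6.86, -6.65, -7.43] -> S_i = Random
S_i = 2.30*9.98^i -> [2.3, 22.95, 229.08, 2286.23, 22816.55]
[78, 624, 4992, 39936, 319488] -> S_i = 78*8^i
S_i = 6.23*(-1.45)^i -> [6.23, -9.03, 13.1, -18.99, 27.54]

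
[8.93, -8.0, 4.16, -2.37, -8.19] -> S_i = Random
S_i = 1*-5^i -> [1, -5, 25, -125, 625]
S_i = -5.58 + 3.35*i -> [-5.58, -2.23, 1.12, 4.47, 7.82]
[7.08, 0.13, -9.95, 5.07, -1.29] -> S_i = Random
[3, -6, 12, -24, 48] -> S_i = 3*-2^i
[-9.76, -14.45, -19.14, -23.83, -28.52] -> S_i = -9.76 + -4.69*i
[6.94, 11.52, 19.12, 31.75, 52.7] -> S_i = 6.94*1.66^i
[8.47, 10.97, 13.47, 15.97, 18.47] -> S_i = 8.47 + 2.50*i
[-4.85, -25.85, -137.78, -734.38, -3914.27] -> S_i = -4.85*5.33^i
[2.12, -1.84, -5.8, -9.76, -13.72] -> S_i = 2.12 + -3.96*i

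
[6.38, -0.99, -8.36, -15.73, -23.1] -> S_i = 6.38 + -7.37*i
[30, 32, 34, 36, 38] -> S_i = 30 + 2*i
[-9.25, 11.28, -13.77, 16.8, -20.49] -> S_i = -9.25*(-1.22)^i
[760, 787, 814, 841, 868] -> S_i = 760 + 27*i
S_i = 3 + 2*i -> [3, 5, 7, 9, 11]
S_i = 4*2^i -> [4, 8, 16, 32, 64]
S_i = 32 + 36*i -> [32, 68, 104, 140, 176]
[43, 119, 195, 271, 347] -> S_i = 43 + 76*i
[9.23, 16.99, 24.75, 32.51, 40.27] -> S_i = 9.23 + 7.76*i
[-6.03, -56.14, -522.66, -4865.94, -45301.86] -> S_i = -6.03*9.31^i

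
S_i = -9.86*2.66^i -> [-9.86, -26.23, -69.77, -185.58, -493.63]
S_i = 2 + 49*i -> [2, 51, 100, 149, 198]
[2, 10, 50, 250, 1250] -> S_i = 2*5^i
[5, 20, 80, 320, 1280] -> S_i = 5*4^i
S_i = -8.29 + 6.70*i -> [-8.29, -1.59, 5.11, 11.81, 18.51]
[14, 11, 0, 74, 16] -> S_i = Random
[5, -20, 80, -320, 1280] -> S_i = 5*-4^i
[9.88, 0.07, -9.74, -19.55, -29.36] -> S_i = 9.88 + -9.81*i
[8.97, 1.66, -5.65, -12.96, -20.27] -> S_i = 8.97 + -7.31*i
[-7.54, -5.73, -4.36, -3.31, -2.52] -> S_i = -7.54*0.76^i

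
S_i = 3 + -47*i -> [3, -44, -91, -138, -185]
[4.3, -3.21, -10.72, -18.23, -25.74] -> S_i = 4.30 + -7.51*i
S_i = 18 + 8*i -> [18, 26, 34, 42, 50]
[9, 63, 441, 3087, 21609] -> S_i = 9*7^i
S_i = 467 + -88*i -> [467, 379, 291, 203, 115]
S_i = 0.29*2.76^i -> [0.29, 0.8, 2.21, 6.1, 16.83]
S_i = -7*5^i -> [-7, -35, -175, -875, -4375]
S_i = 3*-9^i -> [3, -27, 243, -2187, 19683]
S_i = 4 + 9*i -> [4, 13, 22, 31, 40]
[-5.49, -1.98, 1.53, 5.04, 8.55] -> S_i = -5.49 + 3.51*i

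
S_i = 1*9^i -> [1, 9, 81, 729, 6561]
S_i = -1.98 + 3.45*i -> [-1.98, 1.47, 4.92, 8.37, 11.82]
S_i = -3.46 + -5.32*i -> [-3.46, -8.78, -14.1, -19.42, -24.74]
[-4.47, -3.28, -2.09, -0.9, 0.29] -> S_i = -4.47 + 1.19*i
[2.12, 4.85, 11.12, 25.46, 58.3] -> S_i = 2.12*2.29^i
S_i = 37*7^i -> [37, 259, 1813, 12691, 88837]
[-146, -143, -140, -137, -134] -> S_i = -146 + 3*i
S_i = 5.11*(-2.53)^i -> [5.11, -12.93, 32.71, -82.75, 209.36]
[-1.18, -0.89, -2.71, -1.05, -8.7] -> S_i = Random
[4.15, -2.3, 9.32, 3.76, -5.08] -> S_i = Random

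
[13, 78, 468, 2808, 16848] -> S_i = 13*6^i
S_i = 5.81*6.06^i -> [5.81, 35.21, 213.36, 1292.99, 7835.5]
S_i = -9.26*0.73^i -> [-9.26, -6.76, -4.93, -3.6, -2.63]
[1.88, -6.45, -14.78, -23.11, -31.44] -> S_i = 1.88 + -8.33*i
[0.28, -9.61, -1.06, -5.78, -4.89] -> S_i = Random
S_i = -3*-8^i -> [-3, 24, -192, 1536, -12288]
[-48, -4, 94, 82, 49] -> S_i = Random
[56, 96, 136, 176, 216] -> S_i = 56 + 40*i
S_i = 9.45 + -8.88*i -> [9.45, 0.57, -8.31, -17.19, -26.07]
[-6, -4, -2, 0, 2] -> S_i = -6 + 2*i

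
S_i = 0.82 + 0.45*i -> [0.82, 1.27, 1.72, 2.17, 2.62]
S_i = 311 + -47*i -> [311, 264, 217, 170, 123]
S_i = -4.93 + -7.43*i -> [-4.93, -12.36, -19.79, -27.22, -34.65]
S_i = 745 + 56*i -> [745, 801, 857, 913, 969]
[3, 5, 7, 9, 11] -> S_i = 3 + 2*i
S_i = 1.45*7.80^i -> [1.45, 11.31, 88.22, 688.1, 5367.18]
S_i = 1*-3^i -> [1, -3, 9, -27, 81]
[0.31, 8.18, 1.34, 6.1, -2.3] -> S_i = Random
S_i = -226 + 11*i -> [-226, -215, -204, -193, -182]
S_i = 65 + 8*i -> [65, 73, 81, 89, 97]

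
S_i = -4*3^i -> [-4, -12, -36, -108, -324]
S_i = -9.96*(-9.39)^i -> [-9.96, 93.52, -878.19, 8246.24, -77432.22]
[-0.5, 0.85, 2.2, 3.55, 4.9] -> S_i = -0.50 + 1.35*i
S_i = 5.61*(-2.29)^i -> [5.61, -12.85, 29.42, -67.37, 154.28]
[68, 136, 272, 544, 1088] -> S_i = 68*2^i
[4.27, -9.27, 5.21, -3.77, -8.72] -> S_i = Random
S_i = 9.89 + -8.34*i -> [9.89, 1.55, -6.79, -15.13, -23.47]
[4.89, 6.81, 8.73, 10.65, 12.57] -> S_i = 4.89 + 1.92*i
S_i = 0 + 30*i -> [0, 30, 60, 90, 120]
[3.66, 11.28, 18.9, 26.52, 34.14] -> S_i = 3.66 + 7.62*i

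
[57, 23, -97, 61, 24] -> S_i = Random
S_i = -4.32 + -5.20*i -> [-4.32, -9.52, -14.72, -19.92, -25.12]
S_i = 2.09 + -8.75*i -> [2.09, -6.66, -15.41, -24.16, -32.91]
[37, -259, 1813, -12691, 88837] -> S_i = 37*-7^i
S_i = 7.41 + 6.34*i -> [7.41, 13.75, 20.09, 26.43, 32.77]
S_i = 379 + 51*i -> [379, 430, 481, 532, 583]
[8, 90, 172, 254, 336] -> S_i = 8 + 82*i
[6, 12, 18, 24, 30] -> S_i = 6 + 6*i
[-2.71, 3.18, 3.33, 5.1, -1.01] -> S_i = Random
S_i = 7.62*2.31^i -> [7.62, 17.6, 40.66, 93.93, 216.97]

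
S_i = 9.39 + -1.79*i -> [9.39, 7.6, 5.81, 4.02, 2.23]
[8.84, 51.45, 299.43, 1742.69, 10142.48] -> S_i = 8.84*5.82^i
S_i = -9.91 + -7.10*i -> [-9.91, -17.01, -24.11, -31.21, -38.31]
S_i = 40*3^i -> [40, 120, 360, 1080, 3240]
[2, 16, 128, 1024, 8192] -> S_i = 2*8^i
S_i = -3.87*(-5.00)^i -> [-3.87, 19.35, -96.75, 483.75, -2418.75]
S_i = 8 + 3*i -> [8, 11, 14, 17, 20]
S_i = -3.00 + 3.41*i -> [-3.0, 0.41, 3.82, 7.23, 10.64]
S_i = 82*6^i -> [82, 492, 2952, 17712, 106272]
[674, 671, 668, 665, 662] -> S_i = 674 + -3*i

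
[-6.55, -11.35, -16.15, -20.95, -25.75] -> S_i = -6.55 + -4.80*i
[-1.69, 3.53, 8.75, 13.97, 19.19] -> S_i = -1.69 + 5.22*i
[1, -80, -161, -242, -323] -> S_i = 1 + -81*i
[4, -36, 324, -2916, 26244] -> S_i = 4*-9^i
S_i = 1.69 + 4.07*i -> [1.69, 5.76, 9.83, 13.9, 17.97]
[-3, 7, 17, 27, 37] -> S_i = -3 + 10*i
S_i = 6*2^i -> [6, 12, 24, 48, 96]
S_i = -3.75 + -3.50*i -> [-3.75, -7.25, -10.75, -14.25, -17.75]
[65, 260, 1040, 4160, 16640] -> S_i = 65*4^i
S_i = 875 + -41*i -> [875, 834, 793, 752, 711]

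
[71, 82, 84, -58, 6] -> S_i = Random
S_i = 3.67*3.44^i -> [3.67, 12.62, 43.43, 149.4, 513.93]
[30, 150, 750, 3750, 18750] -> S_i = 30*5^i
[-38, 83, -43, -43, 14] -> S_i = Random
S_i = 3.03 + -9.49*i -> [3.03, -6.46, -15.95, -25.44, -34.93]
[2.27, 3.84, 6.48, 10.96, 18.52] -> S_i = 2.27*1.69^i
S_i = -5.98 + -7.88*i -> [-5.98, -13.86, -21.74, -29.62, -37.5]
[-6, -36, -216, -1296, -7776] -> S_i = -6*6^i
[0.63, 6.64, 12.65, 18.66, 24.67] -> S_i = 0.63 + 6.01*i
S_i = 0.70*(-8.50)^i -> [0.7, -5.95, 50.58, -429.89, 3654.04]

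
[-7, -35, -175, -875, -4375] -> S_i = -7*5^i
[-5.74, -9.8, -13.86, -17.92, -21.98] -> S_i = -5.74 + -4.06*i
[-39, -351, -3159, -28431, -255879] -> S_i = -39*9^i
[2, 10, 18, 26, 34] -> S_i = 2 + 8*i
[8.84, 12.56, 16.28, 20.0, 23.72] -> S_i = 8.84 + 3.72*i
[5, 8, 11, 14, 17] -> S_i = 5 + 3*i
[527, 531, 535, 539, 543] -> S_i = 527 + 4*i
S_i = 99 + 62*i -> [99, 161, 223, 285, 347]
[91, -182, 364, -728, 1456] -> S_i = 91*-2^i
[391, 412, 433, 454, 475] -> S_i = 391 + 21*i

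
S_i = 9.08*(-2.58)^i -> [9.08, -23.43, 60.44, -155.94, 402.31]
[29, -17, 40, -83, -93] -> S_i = Random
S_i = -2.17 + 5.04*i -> [-2.17, 2.87, 7.91, 12.95, 17.99]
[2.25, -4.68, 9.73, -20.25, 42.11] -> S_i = 2.25*(-2.08)^i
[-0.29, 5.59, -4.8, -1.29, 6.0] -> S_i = Random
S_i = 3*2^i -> [3, 6, 12, 24, 48]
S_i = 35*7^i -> [35, 245, 1715, 12005, 84035]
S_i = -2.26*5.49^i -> [-2.26, -12.41, -68.12, -373.96, -2053.04]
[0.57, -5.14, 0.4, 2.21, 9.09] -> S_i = Random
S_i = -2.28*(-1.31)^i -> [-2.28, 2.99, -3.91, 5.13, -6.71]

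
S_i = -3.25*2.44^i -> [-3.25, -7.93, -19.35, -47.21, -115.2]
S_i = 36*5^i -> [36, 180, 900, 4500, 22500]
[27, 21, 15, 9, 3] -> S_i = 27 + -6*i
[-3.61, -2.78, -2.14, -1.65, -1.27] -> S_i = -3.61*0.77^i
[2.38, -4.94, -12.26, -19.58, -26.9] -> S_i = 2.38 + -7.32*i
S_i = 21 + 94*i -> [21, 115, 209, 303, 397]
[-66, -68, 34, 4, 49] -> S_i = Random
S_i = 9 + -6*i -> [9, 3, -3, -9, -15]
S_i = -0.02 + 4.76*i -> [-0.02, 4.74, 9.5, 14.26, 19.02]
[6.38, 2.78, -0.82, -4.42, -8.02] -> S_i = 6.38 + -3.60*i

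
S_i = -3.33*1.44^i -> [-3.33, -4.8, -6.91, -9.94, -14.32]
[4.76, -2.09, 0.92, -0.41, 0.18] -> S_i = 4.76*(-0.44)^i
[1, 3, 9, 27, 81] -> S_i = 1*3^i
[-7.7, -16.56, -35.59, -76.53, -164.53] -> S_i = -7.70*2.15^i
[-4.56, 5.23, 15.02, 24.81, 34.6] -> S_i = -4.56 + 9.79*i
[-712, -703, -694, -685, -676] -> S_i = -712 + 9*i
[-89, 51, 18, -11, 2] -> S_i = Random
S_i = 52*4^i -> [52, 208, 832, 3328, 13312]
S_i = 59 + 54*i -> [59, 113, 167, 221, 275]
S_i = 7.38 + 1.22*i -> [7.38, 8.6, 9.82, 11.04, 12.26]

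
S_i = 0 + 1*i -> [0, 1, 2, 3, 4]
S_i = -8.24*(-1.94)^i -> [-8.24, 15.99, -31.01, 60.16, -116.72]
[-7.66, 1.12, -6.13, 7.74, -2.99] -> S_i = Random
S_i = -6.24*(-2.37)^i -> [-6.24, 14.79, -35.05, 83.07, -196.87]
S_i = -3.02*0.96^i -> [-3.02, -2.9, -2.78, -2.67, -2.57]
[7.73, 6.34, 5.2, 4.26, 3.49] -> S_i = 7.73*0.82^i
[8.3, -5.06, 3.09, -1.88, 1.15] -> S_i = 8.30*(-0.61)^i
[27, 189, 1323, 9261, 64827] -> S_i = 27*7^i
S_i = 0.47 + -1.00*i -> [0.47, -0.53, -1.53, -2.53, -3.53]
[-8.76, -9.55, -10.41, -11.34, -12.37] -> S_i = -8.76*1.09^i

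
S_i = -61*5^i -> [-61, -305, -1525, -7625, -38125]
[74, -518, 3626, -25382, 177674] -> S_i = 74*-7^i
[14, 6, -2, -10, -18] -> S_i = 14 + -8*i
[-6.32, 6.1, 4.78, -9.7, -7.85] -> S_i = Random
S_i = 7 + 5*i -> [7, 12, 17, 22, 27]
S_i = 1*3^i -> [1, 3, 9, 27, 81]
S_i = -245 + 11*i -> [-245, -234, -223, -212, -201]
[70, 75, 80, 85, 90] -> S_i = 70 + 5*i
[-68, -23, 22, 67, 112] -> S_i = -68 + 45*i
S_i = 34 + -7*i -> [34, 27, 20, 13, 6]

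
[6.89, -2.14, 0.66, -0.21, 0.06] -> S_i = 6.89*(-0.31)^i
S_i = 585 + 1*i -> [585, 586, 587, 588, 589]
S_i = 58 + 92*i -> [58, 150, 242, 334, 426]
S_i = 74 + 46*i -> [74, 120, 166, 212, 258]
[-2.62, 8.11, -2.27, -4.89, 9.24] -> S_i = Random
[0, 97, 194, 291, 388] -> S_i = 0 + 97*i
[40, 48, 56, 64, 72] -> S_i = 40 + 8*i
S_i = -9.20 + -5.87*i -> [-9.2, -15.07, -20.94, -26.81, -32.68]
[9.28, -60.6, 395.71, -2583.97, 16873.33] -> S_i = 9.28*(-6.53)^i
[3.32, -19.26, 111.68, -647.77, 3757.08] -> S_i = 3.32*(-5.80)^i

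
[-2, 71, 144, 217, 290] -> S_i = -2 + 73*i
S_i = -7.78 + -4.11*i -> [-7.78, -11.89, -16.0, -20.11, -24.22]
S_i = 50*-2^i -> [50, -100, 200, -400, 800]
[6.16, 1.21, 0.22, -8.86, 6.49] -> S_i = Random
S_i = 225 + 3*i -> [225, 228, 231, 234, 237]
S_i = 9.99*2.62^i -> [9.99, 26.17, 68.58, 179.67, 470.73]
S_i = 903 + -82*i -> [903, 821, 739, 657, 575]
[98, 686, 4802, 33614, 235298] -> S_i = 98*7^i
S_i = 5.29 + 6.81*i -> [5.29, 12.1, 18.91, 25.72, 32.53]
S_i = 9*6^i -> [9, 54, 324, 1944, 11664]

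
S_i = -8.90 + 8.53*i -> [-8.9, -0.37, 8.16, 16.69, 25.22]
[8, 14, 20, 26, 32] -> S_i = 8 + 6*i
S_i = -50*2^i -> [-50, -100, -200, -400, -800]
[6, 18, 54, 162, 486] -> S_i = 6*3^i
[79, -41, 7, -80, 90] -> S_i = Random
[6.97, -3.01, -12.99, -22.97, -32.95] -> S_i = 6.97 + -9.98*i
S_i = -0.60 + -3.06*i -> [-0.6, -3.66, -6.72, -9.78, -12.84]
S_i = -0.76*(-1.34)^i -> [-0.76, 1.02, -1.36, 1.83, -2.45]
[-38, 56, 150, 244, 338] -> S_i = -38 + 94*i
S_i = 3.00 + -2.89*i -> [3.0, 0.11, -2.78, -5.67, -8.56]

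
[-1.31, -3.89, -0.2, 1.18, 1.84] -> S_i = Random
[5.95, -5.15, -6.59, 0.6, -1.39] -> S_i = Random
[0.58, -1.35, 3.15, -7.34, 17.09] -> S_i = 0.58*(-2.33)^i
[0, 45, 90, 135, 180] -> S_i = 0 + 45*i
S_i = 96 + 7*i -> [96, 103, 110, 117, 124]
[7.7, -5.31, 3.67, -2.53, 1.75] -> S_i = 7.70*(-0.69)^i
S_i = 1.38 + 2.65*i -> [1.38, 4.03, 6.68, 9.33, 11.98]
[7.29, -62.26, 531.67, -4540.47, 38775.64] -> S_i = 7.29*(-8.54)^i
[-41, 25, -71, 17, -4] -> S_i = Random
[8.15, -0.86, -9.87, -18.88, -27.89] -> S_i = 8.15 + -9.01*i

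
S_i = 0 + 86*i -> [0, 86, 172, 258, 344]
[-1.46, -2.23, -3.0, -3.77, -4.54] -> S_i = -1.46 + -0.77*i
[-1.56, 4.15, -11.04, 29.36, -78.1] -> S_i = -1.56*(-2.66)^i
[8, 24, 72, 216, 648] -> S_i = 8*3^i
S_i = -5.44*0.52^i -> [-5.44, -2.83, -1.47, -0.76, -0.4]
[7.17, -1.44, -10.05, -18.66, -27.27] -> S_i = 7.17 + -8.61*i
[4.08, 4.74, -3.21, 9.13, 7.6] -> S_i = Random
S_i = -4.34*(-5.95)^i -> [-4.34, 25.82, -153.65, 914.2, -5439.48]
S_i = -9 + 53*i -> [-9, 44, 97, 150, 203]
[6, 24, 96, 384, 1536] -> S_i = 6*4^i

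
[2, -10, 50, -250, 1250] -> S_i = 2*-5^i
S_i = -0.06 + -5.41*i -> [-0.06, -5.47, -10.88, -16.29, -21.7]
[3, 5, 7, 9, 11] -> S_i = 3 + 2*i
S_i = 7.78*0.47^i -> [7.78, 3.66, 1.72, 0.81, 0.38]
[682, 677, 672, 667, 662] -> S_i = 682 + -5*i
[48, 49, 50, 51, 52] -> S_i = 48 + 1*i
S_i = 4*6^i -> [4, 24, 144, 864, 5184]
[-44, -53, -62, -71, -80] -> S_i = -44 + -9*i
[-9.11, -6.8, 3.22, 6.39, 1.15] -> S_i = Random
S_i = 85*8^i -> [85, 680, 5440, 43520, 348160]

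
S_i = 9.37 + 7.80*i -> [9.37, 17.17, 24.97, 32.77, 40.57]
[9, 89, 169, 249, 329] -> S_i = 9 + 80*i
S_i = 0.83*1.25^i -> [0.83, 1.04, 1.3, 1.62, 2.03]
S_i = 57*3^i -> [57, 171, 513, 1539, 4617]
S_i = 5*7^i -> [5, 35, 245, 1715, 12005]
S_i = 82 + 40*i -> [82, 122, 162, 202, 242]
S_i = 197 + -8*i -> [197, 189, 181, 173, 165]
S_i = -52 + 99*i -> [-52, 47, 146, 245, 344]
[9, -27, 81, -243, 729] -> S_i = 9*-3^i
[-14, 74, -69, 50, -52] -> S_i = Random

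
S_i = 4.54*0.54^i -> [4.54, 2.45, 1.32, 0.71, 0.39]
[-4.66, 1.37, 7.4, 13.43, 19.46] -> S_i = -4.66 + 6.03*i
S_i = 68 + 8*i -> [68, 76, 84, 92, 100]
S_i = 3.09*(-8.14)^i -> [3.09, -25.15, 204.74, -1666.6, 13566.13]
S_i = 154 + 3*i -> [154, 157, 160, 163, 166]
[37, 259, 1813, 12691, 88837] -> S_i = 37*7^i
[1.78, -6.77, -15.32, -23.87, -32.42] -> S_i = 1.78 + -8.55*i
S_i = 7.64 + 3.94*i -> [7.64, 11.58, 15.52, 19.46, 23.4]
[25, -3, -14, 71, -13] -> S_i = Random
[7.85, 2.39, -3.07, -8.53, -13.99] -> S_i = 7.85 + -5.46*i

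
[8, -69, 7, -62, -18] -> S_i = Random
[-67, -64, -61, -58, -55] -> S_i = -67 + 3*i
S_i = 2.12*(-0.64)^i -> [2.12, -1.36, 0.87, -0.56, 0.36]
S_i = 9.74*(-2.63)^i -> [9.74, -25.62, 67.37, -177.18, 466.0]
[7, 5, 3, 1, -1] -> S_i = 7 + -2*i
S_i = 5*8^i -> [5, 40, 320, 2560, 20480]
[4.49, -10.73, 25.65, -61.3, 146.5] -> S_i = 4.49*(-2.39)^i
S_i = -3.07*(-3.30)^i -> [-3.07, 10.13, -33.43, 110.33, -364.08]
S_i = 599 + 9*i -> [599, 608, 617, 626, 635]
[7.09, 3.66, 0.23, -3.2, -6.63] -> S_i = 7.09 + -3.43*i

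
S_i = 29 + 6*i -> [29, 35, 41, 47, 53]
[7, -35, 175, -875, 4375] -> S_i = 7*-5^i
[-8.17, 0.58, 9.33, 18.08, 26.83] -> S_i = -8.17 + 8.75*i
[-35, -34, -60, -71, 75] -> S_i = Random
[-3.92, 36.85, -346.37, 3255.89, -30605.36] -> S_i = -3.92*(-9.40)^i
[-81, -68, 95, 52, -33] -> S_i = Random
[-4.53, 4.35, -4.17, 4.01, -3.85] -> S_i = -4.53*(-0.96)^i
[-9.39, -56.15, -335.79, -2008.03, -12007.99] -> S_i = -9.39*5.98^i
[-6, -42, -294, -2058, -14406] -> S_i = -6*7^i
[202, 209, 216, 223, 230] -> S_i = 202 + 7*i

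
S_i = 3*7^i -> [3, 21, 147, 1029, 7203]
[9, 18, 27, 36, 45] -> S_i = 9 + 9*i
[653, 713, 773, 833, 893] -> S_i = 653 + 60*i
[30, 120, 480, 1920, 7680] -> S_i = 30*4^i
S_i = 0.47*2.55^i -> [0.47, 1.2, 3.06, 7.79, 19.87]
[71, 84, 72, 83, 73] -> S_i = Random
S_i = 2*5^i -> [2, 10, 50, 250, 1250]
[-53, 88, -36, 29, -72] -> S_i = Random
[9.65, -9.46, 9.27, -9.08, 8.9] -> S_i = 9.65*(-0.98)^i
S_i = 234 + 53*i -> [234, 287, 340, 393, 446]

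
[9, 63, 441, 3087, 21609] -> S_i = 9*7^i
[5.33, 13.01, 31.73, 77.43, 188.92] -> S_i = 5.33*2.44^i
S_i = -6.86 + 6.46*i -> [-6.86, -0.4, 6.06, 12.52, 18.98]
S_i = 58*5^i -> [58, 290, 1450, 7250, 36250]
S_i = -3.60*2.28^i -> [-3.6, -8.21, -18.71, -42.67, -97.28]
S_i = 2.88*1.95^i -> [2.88, 5.62, 10.95, 21.35, 41.64]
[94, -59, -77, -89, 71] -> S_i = Random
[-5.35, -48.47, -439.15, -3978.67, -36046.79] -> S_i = -5.35*9.06^i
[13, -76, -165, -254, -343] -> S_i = 13 + -89*i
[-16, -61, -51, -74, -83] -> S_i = Random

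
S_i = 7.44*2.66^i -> [7.44, 19.79, 52.64, 140.03, 372.48]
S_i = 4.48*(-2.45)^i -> [4.48, -10.98, 26.89, -65.88, 161.41]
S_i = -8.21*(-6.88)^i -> [-8.21, 56.48, -388.62, 2673.67, -18394.88]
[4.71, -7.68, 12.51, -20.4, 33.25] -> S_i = 4.71*(-1.63)^i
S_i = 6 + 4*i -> [6, 10, 14, 18, 22]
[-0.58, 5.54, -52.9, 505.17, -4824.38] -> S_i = -0.58*(-9.55)^i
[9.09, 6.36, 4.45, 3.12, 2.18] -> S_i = 9.09*0.70^i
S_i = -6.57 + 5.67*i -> [-6.57, -0.9, 4.77, 10.44, 16.11]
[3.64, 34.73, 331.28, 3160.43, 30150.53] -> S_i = 3.64*9.54^i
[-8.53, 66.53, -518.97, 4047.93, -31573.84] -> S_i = -8.53*(-7.80)^i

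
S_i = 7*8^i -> [7, 56, 448, 3584, 28672]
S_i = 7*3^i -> [7, 21, 63, 189, 567]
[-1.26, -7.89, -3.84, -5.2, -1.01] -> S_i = Random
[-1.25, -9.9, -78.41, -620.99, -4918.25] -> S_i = -1.25*7.92^i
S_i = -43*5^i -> [-43, -215, -1075, -5375, -26875]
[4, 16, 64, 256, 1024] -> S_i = 4*4^i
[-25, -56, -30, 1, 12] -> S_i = Random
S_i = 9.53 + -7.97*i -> [9.53, 1.56, -6.41, -14.38, -22.35]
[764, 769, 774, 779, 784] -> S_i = 764 + 5*i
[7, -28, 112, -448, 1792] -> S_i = 7*-4^i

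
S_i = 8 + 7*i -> [8, 15, 22, 29, 36]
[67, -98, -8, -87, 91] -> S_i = Random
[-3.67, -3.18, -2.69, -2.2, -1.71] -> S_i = -3.67 + 0.49*i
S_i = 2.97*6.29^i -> [2.97, 18.68, 117.51, 739.11, 4648.99]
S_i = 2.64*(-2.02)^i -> [2.64, -5.33, 10.77, -21.76, 43.96]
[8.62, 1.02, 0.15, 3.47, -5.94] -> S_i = Random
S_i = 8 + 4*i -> [8, 12, 16, 20, 24]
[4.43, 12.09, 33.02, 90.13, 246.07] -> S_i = 4.43*2.73^i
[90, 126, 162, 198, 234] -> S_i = 90 + 36*i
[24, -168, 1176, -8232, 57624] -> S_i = 24*-7^i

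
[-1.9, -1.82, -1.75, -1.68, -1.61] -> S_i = -1.90*0.96^i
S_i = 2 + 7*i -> [2, 9, 16, 23, 30]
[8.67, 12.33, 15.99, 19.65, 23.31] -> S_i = 8.67 + 3.66*i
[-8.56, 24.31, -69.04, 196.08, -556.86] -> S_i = -8.56*(-2.84)^i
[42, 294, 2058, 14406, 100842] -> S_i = 42*7^i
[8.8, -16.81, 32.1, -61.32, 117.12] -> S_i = 8.80*(-1.91)^i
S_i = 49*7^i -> [49, 343, 2401, 16807, 117649]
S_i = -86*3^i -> [-86, -258, -774, -2322, -6966]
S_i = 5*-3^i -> [5, -15, 45, -135, 405]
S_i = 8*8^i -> [8, 64, 512, 4096, 32768]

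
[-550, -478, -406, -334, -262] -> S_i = -550 + 72*i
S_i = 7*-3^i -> [7, -21, 63, -189, 567]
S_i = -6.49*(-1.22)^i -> [-6.49, 7.92, -9.66, 11.78, -14.38]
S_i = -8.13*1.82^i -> [-8.13, -14.8, -26.93, -49.01, -89.2]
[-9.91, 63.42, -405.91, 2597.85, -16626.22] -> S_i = -9.91*(-6.40)^i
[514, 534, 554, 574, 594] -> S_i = 514 + 20*i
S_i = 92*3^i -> [92, 276, 828, 2484, 7452]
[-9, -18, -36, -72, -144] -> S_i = -9*2^i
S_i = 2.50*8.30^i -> [2.5, 20.75, 172.23, 1429.47, 11864.58]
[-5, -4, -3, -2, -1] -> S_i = -5 + 1*i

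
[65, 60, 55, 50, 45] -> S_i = 65 + -5*i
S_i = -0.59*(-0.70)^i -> [-0.59, 0.41, -0.29, 0.2, -0.14]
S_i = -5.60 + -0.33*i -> [-5.6, -5.93, -6.26, -6.59, -6.92]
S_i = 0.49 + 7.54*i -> [0.49, 8.03, 15.57, 23.11, 30.65]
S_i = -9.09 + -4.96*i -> [-9.09, -14.05, -19.01, -23.97, -28.93]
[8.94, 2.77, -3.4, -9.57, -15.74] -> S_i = 8.94 + -6.17*i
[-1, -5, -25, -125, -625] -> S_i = -1*5^i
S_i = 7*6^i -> [7, 42, 252, 1512, 9072]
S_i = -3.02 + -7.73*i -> [-3.02, -10.75, -18.48, -26.21, -33.94]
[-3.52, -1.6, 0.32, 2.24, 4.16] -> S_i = -3.52 + 1.92*i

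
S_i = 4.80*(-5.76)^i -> [4.8, -27.65, 159.25, -917.29, 5283.62]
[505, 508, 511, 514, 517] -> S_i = 505 + 3*i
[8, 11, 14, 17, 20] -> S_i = 8 + 3*i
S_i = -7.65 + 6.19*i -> [-7.65, -1.46, 4.73, 10.92, 17.11]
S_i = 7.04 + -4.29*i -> [7.04, 2.75, -1.54, -5.83, -10.12]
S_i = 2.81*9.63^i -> [2.81, 27.06, 260.59, 2509.49, 24166.37]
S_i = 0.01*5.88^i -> [0.01, 0.06, 0.35, 2.03, 11.95]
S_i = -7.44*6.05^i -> [-7.44, -45.01, -272.32, -1647.55, -9967.69]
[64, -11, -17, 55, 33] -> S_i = Random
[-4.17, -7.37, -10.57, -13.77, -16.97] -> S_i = -4.17 + -3.20*i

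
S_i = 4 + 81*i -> [4, 85, 166, 247, 328]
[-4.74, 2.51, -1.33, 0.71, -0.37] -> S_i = -4.74*(-0.53)^i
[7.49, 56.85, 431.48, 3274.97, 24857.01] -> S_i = 7.49*7.59^i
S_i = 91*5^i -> [91, 455, 2275, 11375, 56875]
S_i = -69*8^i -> [-69, -552, -4416, -35328, -282624]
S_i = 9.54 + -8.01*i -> [9.54, 1.53, -6.48, -14.49, -22.5]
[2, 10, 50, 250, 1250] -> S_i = 2*5^i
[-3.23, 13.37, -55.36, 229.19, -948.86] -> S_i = -3.23*(-4.14)^i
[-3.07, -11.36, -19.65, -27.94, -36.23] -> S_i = -3.07 + -8.29*i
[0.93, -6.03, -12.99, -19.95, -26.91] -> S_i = 0.93 + -6.96*i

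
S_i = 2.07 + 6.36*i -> [2.07, 8.43, 14.79, 21.15, 27.51]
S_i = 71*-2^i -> [71, -142, 284, -568, 1136]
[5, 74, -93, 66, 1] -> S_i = Random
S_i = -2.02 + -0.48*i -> [-2.02, -2.5, -2.98, -3.46, -3.94]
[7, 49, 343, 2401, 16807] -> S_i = 7*7^i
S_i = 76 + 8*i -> [76, 84, 92, 100, 108]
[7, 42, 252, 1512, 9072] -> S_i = 7*6^i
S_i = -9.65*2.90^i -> [-9.65, -27.98, -81.16, -235.35, -682.53]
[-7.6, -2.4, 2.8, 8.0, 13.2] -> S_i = -7.60 + 5.20*i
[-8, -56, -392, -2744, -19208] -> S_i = -8*7^i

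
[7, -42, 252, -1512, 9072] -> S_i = 7*-6^i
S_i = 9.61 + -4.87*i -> [9.61, 4.74, -0.13, -5.0, -9.87]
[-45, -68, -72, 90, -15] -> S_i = Random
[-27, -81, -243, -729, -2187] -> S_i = -27*3^i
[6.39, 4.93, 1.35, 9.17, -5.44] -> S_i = Random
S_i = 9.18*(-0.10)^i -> [9.18, -0.92, 0.09, -0.01, 0.0]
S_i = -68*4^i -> [-68, -272, -1088, -4352, -17408]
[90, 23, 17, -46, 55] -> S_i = Random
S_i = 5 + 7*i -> [5, 12, 19, 26, 33]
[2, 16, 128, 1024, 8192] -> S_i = 2*8^i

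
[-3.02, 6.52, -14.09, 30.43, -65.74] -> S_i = -3.02*(-2.16)^i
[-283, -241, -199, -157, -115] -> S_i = -283 + 42*i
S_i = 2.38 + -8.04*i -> [2.38, -5.66, -13.7, -21.74, -29.78]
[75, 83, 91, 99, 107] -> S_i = 75 + 8*i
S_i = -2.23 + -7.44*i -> [-2.23, -9.67, -17.11, -24.55, -31.99]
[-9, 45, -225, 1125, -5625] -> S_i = -9*-5^i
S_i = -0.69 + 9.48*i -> [-0.69, 8.79, 18.27, 27.75, 37.23]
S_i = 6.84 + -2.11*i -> [6.84, 4.73, 2.62, 0.51, -1.6]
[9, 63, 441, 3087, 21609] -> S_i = 9*7^i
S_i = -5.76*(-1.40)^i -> [-5.76, 8.06, -11.29, 15.81, -22.13]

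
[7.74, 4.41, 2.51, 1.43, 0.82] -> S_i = 7.74*0.57^i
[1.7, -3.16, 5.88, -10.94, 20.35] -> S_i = 1.70*(-1.86)^i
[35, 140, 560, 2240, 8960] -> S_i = 35*4^i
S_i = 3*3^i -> [3, 9, 27, 81, 243]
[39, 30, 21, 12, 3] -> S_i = 39 + -9*i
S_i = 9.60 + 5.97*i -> [9.6, 15.57, 21.54, 27.51, 33.48]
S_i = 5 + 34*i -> [5, 39, 73, 107, 141]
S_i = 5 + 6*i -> [5, 11, 17, 23, 29]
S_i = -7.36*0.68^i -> [-7.36, -5.0, -3.4, -2.31, -1.57]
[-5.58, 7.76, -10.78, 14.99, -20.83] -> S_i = -5.58*(-1.39)^i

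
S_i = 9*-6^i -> [9, -54, 324, -1944, 11664]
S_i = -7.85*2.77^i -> [-7.85, -21.74, -60.23, -166.84, -462.16]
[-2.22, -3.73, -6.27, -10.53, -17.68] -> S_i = -2.22*1.68^i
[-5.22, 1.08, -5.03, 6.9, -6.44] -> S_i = Random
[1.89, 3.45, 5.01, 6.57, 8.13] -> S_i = 1.89 + 1.56*i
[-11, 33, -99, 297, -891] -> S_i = -11*-3^i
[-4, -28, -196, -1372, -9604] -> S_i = -4*7^i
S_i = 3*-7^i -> [3, -21, 147, -1029, 7203]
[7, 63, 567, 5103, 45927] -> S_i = 7*9^i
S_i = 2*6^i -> [2, 12, 72, 432, 2592]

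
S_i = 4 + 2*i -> [4, 6, 8, 10, 12]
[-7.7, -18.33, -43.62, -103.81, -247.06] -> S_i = -7.70*2.38^i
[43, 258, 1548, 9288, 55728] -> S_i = 43*6^i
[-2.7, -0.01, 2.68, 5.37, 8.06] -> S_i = -2.70 + 2.69*i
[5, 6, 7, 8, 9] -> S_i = 5 + 1*i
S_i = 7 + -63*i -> [7, -56, -119, -182, -245]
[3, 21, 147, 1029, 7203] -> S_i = 3*7^i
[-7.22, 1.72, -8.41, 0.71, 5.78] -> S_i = Random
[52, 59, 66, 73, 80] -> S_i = 52 + 7*i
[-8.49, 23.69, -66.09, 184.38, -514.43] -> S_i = -8.49*(-2.79)^i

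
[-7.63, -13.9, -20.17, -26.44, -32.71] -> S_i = -7.63 + -6.27*i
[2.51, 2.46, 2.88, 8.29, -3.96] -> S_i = Random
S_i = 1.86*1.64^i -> [1.86, 3.05, 5.0, 8.2, 13.46]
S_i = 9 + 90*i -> [9, 99, 189, 279, 369]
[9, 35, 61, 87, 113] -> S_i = 9 + 26*i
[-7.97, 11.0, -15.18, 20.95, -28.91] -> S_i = -7.97*(-1.38)^i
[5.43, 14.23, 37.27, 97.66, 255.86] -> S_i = 5.43*2.62^i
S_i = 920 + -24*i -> [920, 896, 872, 848, 824]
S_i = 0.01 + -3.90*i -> [0.01, -3.89, -7.79, -11.69, -15.59]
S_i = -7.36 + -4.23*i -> [-7.36, -11.59, -15.82, -20.05, -24.28]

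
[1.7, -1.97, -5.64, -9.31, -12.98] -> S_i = 1.70 + -3.67*i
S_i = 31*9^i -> [31, 279, 2511, 22599, 203391]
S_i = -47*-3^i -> [-47, 141, -423, 1269, -3807]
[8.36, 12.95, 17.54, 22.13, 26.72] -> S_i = 8.36 + 4.59*i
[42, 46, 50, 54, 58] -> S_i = 42 + 4*i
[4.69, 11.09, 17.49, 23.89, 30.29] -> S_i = 4.69 + 6.40*i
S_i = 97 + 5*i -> [97, 102, 107, 112, 117]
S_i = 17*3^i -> [17, 51, 153, 459, 1377]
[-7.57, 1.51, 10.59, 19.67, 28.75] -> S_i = -7.57 + 9.08*i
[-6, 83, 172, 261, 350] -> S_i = -6 + 89*i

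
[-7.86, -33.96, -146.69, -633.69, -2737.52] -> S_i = -7.86*4.32^i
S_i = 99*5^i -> [99, 495, 2475, 12375, 61875]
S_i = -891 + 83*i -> [-891, -808, -725, -642, -559]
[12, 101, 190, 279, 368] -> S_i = 12 + 89*i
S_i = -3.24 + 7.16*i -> [-3.24, 3.92, 11.08, 18.24, 25.4]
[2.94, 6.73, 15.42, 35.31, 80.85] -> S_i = 2.94*2.29^i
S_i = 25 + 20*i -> [25, 45, 65, 85, 105]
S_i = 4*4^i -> [4, 16, 64, 256, 1024]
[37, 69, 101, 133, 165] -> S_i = 37 + 32*i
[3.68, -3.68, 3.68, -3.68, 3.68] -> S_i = 3.68*(-1.00)^i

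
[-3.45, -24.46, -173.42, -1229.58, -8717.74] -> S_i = -3.45*7.09^i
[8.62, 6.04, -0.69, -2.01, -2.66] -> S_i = Random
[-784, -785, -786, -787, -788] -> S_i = -784 + -1*i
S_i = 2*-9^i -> [2, -18, 162, -1458, 13122]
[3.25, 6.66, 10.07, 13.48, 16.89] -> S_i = 3.25 + 3.41*i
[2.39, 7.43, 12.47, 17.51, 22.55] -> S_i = 2.39 + 5.04*i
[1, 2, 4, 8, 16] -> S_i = 1*2^i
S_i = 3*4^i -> [3, 12, 48, 192, 768]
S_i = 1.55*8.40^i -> [1.55, 13.02, 109.37, 918.69, 7717.01]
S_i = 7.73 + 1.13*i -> [7.73, 8.86, 9.99, 11.12, 12.25]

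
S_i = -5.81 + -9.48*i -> [-5.81, -15.29, -24.77, -34.25, -43.73]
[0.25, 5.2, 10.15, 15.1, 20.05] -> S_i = 0.25 + 4.95*i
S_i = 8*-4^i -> [8, -32, 128, -512, 2048]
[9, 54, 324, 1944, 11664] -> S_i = 9*6^i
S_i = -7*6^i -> [-7, -42, -252, -1512, -9072]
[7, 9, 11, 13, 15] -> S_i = 7 + 2*i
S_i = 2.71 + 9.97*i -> [2.71, 12.68, 22.65, 32.62, 42.59]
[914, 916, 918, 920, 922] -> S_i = 914 + 2*i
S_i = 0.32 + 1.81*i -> [0.32, 2.13, 3.94, 5.75, 7.56]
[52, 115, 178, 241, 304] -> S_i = 52 + 63*i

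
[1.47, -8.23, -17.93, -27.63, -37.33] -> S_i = 1.47 + -9.70*i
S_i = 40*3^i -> [40, 120, 360, 1080, 3240]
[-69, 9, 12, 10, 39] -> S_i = Random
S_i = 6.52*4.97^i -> [6.52, 32.4, 161.05, 800.42, 3978.08]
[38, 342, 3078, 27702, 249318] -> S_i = 38*9^i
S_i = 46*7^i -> [46, 322, 2254, 15778, 110446]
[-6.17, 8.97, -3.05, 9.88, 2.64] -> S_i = Random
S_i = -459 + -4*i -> [-459, -463, -467, -471, -475]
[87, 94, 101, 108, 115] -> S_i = 87 + 7*i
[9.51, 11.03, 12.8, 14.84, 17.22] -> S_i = 9.51*1.16^i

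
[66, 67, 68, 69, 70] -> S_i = 66 + 1*i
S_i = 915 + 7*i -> [915, 922, 929, 936, 943]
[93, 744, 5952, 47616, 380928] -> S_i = 93*8^i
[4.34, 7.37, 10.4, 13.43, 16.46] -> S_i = 4.34 + 3.03*i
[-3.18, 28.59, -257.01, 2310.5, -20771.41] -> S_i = -3.18*(-8.99)^i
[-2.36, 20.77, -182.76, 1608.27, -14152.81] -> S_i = -2.36*(-8.80)^i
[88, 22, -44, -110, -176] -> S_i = 88 + -66*i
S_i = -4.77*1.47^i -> [-4.77, -7.01, -10.31, -15.15, -22.27]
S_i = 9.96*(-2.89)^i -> [9.96, -28.78, 83.19, -240.41, 694.79]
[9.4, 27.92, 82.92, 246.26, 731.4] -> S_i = 9.40*2.97^i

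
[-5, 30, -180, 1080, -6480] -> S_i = -5*-6^i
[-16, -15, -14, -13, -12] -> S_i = -16 + 1*i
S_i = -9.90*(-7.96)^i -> [-9.9, 78.8, -627.28, 4993.15, -39745.45]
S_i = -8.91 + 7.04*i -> [-8.91, -1.87, 5.17, 12.21, 19.25]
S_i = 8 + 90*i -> [8, 98, 188, 278, 368]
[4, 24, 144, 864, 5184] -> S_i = 4*6^i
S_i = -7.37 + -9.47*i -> [-7.37, -16.84, -26.31, -35.78, -45.25]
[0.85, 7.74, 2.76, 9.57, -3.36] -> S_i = Random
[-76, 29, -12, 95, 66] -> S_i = Random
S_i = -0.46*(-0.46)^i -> [-0.46, 0.21, -0.1, 0.04, -0.02]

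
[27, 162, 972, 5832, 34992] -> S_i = 27*6^i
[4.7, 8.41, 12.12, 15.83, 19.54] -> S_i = 4.70 + 3.71*i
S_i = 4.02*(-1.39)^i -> [4.02, -5.59, 7.77, -10.8, 15.01]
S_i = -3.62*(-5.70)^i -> [-3.62, 20.63, -117.61, 670.4, -3821.27]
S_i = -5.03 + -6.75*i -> [-5.03, -11.78, -18.53, -25.28, -32.03]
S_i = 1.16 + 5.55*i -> [1.16, 6.71, 12.26, 17.81, 23.36]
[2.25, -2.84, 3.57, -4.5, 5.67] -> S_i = 2.25*(-1.26)^i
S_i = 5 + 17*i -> [5, 22, 39, 56, 73]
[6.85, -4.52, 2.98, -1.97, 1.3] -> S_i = 6.85*(-0.66)^i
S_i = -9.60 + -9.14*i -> [-9.6, -18.74, -27.88, -37.02, -46.16]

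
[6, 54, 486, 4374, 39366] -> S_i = 6*9^i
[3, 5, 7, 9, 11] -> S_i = 3 + 2*i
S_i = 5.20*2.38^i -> [5.2, 12.38, 29.45, 70.1, 166.84]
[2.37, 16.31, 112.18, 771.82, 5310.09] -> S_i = 2.37*6.88^i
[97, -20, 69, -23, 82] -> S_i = Random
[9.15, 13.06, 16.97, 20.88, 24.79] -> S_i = 9.15 + 3.91*i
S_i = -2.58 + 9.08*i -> [-2.58, 6.5, 15.58, 24.66, 33.74]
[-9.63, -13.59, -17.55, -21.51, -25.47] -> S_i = -9.63 + -3.96*i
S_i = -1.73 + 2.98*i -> [-1.73, 1.25, 4.23, 7.21, 10.19]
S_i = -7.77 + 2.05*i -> [-7.77, -5.72, -3.67, -1.62, 0.43]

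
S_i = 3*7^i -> [3, 21, 147, 1029, 7203]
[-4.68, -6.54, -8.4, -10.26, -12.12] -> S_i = -4.68 + -1.86*i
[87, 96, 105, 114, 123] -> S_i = 87 + 9*i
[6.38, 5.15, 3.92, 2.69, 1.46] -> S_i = 6.38 + -1.23*i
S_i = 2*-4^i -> [2, -8, 32, -128, 512]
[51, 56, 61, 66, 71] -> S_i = 51 + 5*i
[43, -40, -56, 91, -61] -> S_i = Random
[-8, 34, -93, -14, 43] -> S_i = Random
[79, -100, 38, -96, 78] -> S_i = Random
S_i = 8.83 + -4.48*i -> [8.83, 4.35, -0.13, -4.61, -9.09]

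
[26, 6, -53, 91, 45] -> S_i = Random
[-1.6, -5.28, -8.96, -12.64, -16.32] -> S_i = -1.60 + -3.68*i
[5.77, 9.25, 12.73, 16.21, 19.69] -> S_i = 5.77 + 3.48*i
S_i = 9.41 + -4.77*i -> [9.41, 4.64, -0.13, -4.9, -9.67]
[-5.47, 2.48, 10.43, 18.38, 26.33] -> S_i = -5.47 + 7.95*i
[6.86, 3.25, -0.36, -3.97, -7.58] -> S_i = 6.86 + -3.61*i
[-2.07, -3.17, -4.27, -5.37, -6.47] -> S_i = -2.07 + -1.10*i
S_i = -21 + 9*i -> [-21, -12, -3, 6, 15]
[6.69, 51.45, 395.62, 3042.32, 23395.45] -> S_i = 6.69*7.69^i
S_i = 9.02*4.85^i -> [9.02, 43.75, 212.17, 1029.04, 4990.84]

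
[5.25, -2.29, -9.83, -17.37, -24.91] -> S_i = 5.25 + -7.54*i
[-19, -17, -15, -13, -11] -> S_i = -19 + 2*i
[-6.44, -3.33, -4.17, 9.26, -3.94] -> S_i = Random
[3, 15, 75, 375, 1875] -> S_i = 3*5^i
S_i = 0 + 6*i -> [0, 6, 12, 18, 24]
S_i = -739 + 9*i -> [-739, -730, -721, -712, -703]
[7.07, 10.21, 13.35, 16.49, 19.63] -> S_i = 7.07 + 3.14*i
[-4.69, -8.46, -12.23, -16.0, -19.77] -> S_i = -4.69 + -3.77*i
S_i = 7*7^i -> [7, 49, 343, 2401, 16807]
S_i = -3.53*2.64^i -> [-3.53, -9.32, -24.6, -64.95, -171.47]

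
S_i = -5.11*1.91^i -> [-5.11, -9.76, -18.64, -35.61, -68.01]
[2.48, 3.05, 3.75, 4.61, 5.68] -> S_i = 2.48*1.23^i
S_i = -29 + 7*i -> [-29, -22, -15, -8, -1]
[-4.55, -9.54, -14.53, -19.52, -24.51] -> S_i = -4.55 + -4.99*i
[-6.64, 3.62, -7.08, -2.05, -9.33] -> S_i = Random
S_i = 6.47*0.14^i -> [6.47, 0.91, 0.13, 0.02, 0.0]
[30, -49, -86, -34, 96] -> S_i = Random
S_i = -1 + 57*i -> [-1, 56, 113, 170, 227]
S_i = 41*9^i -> [41, 369, 3321, 29889, 269001]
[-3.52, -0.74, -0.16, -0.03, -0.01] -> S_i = -3.52*0.21^i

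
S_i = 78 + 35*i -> [78, 113, 148, 183, 218]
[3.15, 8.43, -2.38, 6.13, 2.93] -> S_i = Random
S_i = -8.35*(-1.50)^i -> [-8.35, 12.52, -18.79, 28.18, -42.27]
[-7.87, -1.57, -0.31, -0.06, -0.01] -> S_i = -7.87*0.20^i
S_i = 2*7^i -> [2, 14, 98, 686, 4802]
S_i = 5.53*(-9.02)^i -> [5.53, -49.88, 449.92, -4058.31, 36605.92]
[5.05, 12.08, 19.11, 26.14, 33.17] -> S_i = 5.05 + 7.03*i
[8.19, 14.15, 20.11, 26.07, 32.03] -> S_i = 8.19 + 5.96*i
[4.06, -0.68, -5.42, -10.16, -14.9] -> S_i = 4.06 + -4.74*i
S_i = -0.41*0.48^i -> [-0.41, -0.2, -0.09, -0.05, -0.02]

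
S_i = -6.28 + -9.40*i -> [-6.28, -15.68, -25.08, -34.48, -43.88]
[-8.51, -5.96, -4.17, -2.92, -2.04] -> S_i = -8.51*0.70^i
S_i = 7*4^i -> [7, 28, 112, 448, 1792]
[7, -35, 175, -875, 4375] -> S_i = 7*-5^i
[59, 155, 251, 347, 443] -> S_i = 59 + 96*i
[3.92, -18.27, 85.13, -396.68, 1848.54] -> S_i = 3.92*(-4.66)^i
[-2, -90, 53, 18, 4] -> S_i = Random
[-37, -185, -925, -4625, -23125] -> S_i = -37*5^i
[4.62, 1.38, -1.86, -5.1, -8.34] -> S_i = 4.62 + -3.24*i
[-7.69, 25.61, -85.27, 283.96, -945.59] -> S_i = -7.69*(-3.33)^i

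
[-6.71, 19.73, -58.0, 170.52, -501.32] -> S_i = -6.71*(-2.94)^i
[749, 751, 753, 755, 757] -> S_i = 749 + 2*i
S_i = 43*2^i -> [43, 86, 172, 344, 688]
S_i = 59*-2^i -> [59, -118, 236, -472, 944]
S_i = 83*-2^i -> [83, -166, 332, -664, 1328]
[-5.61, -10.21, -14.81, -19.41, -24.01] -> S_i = -5.61 + -4.60*i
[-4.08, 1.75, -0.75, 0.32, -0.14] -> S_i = -4.08*(-0.43)^i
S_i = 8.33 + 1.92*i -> [8.33, 10.25, 12.17, 14.09, 16.01]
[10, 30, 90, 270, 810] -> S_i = 10*3^i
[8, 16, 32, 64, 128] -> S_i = 8*2^i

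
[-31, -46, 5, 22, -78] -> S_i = Random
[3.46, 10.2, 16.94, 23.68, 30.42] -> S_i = 3.46 + 6.74*i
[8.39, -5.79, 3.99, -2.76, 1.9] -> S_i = 8.39*(-0.69)^i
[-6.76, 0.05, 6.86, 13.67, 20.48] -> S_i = -6.76 + 6.81*i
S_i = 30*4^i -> [30, 120, 480, 1920, 7680]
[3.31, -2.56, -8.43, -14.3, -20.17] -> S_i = 3.31 + -5.87*i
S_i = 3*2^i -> [3, 6, 12, 24, 48]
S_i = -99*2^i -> [-99, -198, -396, -792, -1584]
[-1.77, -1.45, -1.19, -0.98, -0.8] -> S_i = -1.77*0.82^i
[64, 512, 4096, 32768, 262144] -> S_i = 64*8^i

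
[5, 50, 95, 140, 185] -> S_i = 5 + 45*i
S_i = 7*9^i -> [7, 63, 567, 5103, 45927]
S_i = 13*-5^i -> [13, -65, 325, -1625, 8125]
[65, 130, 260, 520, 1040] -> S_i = 65*2^i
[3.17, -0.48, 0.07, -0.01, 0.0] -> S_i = 3.17*(-0.15)^i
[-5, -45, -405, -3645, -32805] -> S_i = -5*9^i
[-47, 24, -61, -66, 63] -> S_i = Random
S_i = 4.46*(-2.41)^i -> [4.46, -10.75, 25.9, -62.43, 150.45]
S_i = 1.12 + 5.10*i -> [1.12, 6.22, 11.32, 16.42, 21.52]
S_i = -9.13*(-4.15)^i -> [-9.13, 37.89, -157.24, 652.55, -2708.09]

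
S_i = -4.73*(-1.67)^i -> [-4.73, 7.9, -13.19, 22.03, -36.79]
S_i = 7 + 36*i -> [7, 43, 79, 115, 151]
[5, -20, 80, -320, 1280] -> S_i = 5*-4^i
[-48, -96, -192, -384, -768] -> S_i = -48*2^i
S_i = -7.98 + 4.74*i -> [-7.98, -3.24, 1.5, 6.24, 10.98]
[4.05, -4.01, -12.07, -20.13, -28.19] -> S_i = 4.05 + -8.06*i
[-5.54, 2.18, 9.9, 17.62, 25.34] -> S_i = -5.54 + 7.72*i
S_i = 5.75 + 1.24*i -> [5.75, 6.99, 8.23, 9.47, 10.71]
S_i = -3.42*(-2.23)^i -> [-3.42, 7.63, -17.01, 37.93, -84.58]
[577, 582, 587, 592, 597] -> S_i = 577 + 5*i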